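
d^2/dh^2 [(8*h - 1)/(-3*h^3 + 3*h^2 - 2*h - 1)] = 2*(-216*h^5 + 270*h^4 - 96*h^3 + 189*h^2 - 99*h + 23)/(27*h^9 - 81*h^8 + 135*h^7 - 108*h^6 + 36*h^5 + 27*h^4 - 19*h^3 + 3*h^2 + 6*h + 1)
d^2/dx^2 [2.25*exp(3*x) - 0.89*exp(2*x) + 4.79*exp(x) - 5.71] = (20.25*exp(2*x) - 3.56*exp(x) + 4.79)*exp(x)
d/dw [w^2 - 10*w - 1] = 2*w - 10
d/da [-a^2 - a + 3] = -2*a - 1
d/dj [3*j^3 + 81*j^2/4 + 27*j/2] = 9*j^2 + 81*j/2 + 27/2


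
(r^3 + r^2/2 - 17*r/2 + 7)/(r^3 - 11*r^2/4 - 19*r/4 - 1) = 2*(-2*r^3 - r^2 + 17*r - 14)/(-4*r^3 + 11*r^2 + 19*r + 4)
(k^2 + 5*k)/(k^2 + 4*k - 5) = k/(k - 1)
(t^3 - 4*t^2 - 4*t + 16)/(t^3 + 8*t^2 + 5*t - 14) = (t^2 - 6*t + 8)/(t^2 + 6*t - 7)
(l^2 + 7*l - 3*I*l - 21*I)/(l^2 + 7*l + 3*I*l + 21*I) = (l - 3*I)/(l + 3*I)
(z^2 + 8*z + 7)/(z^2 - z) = (z^2 + 8*z + 7)/(z*(z - 1))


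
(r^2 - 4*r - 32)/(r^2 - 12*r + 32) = (r + 4)/(r - 4)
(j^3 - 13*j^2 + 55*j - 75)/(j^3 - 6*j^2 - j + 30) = (j - 5)/(j + 2)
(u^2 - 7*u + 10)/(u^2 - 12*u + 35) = (u - 2)/(u - 7)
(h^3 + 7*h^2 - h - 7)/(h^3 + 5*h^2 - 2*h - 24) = (h^3 + 7*h^2 - h - 7)/(h^3 + 5*h^2 - 2*h - 24)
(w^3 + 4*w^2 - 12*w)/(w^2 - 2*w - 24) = w*(-w^2 - 4*w + 12)/(-w^2 + 2*w + 24)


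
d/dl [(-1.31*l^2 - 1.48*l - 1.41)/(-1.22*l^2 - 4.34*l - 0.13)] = (3.8798*l^2 - 3.0998*l - 5.927)/(1.4884*l^4 + 10.5896*l^3 + 19.1528*l^2 + 1.1284*l + 0.0169)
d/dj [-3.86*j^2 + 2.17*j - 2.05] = 2.17 - 7.72*j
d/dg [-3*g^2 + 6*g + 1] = 6 - 6*g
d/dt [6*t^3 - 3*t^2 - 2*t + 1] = 18*t^2 - 6*t - 2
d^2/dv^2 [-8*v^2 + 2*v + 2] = -16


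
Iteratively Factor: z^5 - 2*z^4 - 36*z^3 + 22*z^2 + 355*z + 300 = (z + 3)*(z^4 - 5*z^3 - 21*z^2 + 85*z + 100) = (z + 3)*(z + 4)*(z^3 - 9*z^2 + 15*z + 25) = (z - 5)*(z + 3)*(z + 4)*(z^2 - 4*z - 5) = (z - 5)^2*(z + 3)*(z + 4)*(z + 1)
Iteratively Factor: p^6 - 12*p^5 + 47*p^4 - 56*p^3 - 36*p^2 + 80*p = (p - 4)*(p^5 - 8*p^4 + 15*p^3 + 4*p^2 - 20*p) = (p - 4)*(p + 1)*(p^4 - 9*p^3 + 24*p^2 - 20*p) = (p - 4)*(p - 2)*(p + 1)*(p^3 - 7*p^2 + 10*p) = (p - 5)*(p - 4)*(p - 2)*(p + 1)*(p^2 - 2*p) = p*(p - 5)*(p - 4)*(p - 2)*(p + 1)*(p - 2)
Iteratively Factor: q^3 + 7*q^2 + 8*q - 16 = (q - 1)*(q^2 + 8*q + 16) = (q - 1)*(q + 4)*(q + 4)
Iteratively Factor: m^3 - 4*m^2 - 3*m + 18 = (m + 2)*(m^2 - 6*m + 9) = (m - 3)*(m + 2)*(m - 3)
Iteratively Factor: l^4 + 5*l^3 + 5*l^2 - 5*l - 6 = (l + 2)*(l^3 + 3*l^2 - l - 3) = (l + 1)*(l + 2)*(l^2 + 2*l - 3) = (l - 1)*(l + 1)*(l + 2)*(l + 3)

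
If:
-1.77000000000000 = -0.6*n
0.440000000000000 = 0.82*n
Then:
No Solution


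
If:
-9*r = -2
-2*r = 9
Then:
No Solution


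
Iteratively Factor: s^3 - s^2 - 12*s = (s - 4)*(s^2 + 3*s) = (s - 4)*(s + 3)*(s)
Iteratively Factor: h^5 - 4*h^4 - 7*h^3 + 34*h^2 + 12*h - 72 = (h + 2)*(h^4 - 6*h^3 + 5*h^2 + 24*h - 36) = (h + 2)^2*(h^3 - 8*h^2 + 21*h - 18) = (h - 3)*(h + 2)^2*(h^2 - 5*h + 6) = (h - 3)*(h - 2)*(h + 2)^2*(h - 3)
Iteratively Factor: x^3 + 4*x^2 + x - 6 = (x - 1)*(x^2 + 5*x + 6) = (x - 1)*(x + 2)*(x + 3)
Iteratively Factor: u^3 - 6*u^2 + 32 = (u - 4)*(u^2 - 2*u - 8) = (u - 4)^2*(u + 2)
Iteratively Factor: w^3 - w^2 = (w)*(w^2 - w) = w*(w - 1)*(w)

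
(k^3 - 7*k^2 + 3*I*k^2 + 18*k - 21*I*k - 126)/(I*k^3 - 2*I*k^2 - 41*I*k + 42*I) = (-I*k^2 + 3*k - 18*I)/(k^2 + 5*k - 6)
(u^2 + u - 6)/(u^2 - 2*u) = (u + 3)/u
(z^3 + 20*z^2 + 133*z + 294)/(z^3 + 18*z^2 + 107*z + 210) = (z + 7)/(z + 5)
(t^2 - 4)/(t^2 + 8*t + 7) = (t^2 - 4)/(t^2 + 8*t + 7)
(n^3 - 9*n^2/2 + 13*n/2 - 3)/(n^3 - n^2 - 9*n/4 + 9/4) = 2*(n - 2)/(2*n + 3)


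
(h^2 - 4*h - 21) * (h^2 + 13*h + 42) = h^4 + 9*h^3 - 31*h^2 - 441*h - 882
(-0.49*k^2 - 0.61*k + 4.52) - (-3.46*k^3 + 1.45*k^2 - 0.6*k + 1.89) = 3.46*k^3 - 1.94*k^2 - 0.01*k + 2.63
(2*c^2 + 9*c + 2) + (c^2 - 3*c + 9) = 3*c^2 + 6*c + 11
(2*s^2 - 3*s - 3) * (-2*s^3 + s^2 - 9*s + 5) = -4*s^5 + 8*s^4 - 15*s^3 + 34*s^2 + 12*s - 15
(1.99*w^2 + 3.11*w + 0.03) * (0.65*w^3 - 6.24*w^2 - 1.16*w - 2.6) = 1.2935*w^5 - 10.3961*w^4 - 21.6953*w^3 - 8.9688*w^2 - 8.1208*w - 0.078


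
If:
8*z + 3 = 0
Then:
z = -3/8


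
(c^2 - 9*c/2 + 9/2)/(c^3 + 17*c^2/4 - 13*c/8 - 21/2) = 4*(c - 3)/(4*c^2 + 23*c + 28)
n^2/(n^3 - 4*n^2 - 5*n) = n/(n^2 - 4*n - 5)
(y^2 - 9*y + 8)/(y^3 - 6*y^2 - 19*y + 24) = 1/(y + 3)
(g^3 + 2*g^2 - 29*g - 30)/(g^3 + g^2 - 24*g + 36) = (g^2 - 4*g - 5)/(g^2 - 5*g + 6)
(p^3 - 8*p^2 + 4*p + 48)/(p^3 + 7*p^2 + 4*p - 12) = (p^2 - 10*p + 24)/(p^2 + 5*p - 6)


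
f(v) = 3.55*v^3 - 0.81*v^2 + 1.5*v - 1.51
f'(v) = 10.65*v^2 - 1.62*v + 1.5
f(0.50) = -0.52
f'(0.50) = 3.35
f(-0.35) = -2.29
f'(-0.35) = 3.37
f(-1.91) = -32.07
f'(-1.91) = 43.45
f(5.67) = 628.06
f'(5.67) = 334.70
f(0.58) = -0.22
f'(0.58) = 4.14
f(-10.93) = -4750.09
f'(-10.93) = 1291.51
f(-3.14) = -124.11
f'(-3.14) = 111.59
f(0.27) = -1.09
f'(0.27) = 1.84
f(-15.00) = -12187.51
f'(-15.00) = 2422.05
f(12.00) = 6034.25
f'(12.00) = 1515.66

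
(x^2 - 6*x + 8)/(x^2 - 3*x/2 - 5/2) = 2*(-x^2 + 6*x - 8)/(-2*x^2 + 3*x + 5)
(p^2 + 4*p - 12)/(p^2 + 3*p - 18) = (p - 2)/(p - 3)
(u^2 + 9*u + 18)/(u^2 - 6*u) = (u^2 + 9*u + 18)/(u*(u - 6))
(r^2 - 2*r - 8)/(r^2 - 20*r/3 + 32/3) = 3*(r + 2)/(3*r - 8)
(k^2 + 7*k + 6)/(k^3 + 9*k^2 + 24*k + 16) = (k + 6)/(k^2 + 8*k + 16)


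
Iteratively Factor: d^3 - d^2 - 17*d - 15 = (d - 5)*(d^2 + 4*d + 3) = (d - 5)*(d + 3)*(d + 1)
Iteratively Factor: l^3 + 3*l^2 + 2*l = (l + 1)*(l^2 + 2*l) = (l + 1)*(l + 2)*(l)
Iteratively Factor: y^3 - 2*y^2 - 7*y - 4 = (y + 1)*(y^2 - 3*y - 4) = (y - 4)*(y + 1)*(y + 1)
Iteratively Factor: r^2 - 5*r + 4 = (r - 1)*(r - 4)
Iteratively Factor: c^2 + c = (c)*(c + 1)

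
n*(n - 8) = n^2 - 8*n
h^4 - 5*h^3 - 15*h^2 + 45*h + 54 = (h - 6)*(h - 3)*(h + 1)*(h + 3)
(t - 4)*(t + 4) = t^2 - 16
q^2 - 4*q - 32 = (q - 8)*(q + 4)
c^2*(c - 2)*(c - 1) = c^4 - 3*c^3 + 2*c^2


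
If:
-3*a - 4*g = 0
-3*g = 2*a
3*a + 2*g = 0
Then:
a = 0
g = 0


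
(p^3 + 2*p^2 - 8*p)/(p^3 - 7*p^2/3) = 3*(p^2 + 2*p - 8)/(p*(3*p - 7))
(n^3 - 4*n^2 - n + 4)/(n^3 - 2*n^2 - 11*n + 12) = (n + 1)/(n + 3)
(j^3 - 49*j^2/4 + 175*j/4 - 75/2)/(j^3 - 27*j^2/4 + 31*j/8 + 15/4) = 2*(j - 5)/(2*j + 1)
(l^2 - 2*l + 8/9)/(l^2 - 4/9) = (3*l - 4)/(3*l + 2)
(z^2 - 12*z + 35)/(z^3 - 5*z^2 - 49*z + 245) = 1/(z + 7)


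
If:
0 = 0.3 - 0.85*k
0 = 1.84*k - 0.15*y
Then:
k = 0.35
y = 4.33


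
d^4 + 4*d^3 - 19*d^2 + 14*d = d*(d - 2)*(d - 1)*(d + 7)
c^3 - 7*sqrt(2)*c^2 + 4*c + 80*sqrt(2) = (c - 5*sqrt(2))*(c - 4*sqrt(2))*(c + 2*sqrt(2))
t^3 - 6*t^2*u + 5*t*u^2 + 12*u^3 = (t - 4*u)*(t - 3*u)*(t + u)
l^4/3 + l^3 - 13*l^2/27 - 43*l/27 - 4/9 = (l/3 + 1)*(l - 4/3)*(l + 1/3)*(l + 1)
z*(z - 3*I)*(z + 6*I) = z^3 + 3*I*z^2 + 18*z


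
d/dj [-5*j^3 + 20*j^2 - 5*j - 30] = -15*j^2 + 40*j - 5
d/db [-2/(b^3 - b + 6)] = 2*(3*b^2 - 1)/(b^3 - b + 6)^2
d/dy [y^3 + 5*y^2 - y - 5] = 3*y^2 + 10*y - 1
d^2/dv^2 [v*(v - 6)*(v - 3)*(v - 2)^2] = 20*v^3 - 156*v^2 + 348*v - 216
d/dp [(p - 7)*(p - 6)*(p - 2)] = 3*p^2 - 30*p + 68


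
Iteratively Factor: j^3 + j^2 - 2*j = (j - 1)*(j^2 + 2*j) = j*(j - 1)*(j + 2)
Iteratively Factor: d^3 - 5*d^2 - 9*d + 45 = (d + 3)*(d^2 - 8*d + 15) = (d - 3)*(d + 3)*(d - 5)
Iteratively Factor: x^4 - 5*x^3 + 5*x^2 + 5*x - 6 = (x - 3)*(x^3 - 2*x^2 - x + 2) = (x - 3)*(x - 1)*(x^2 - x - 2) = (x - 3)*(x - 1)*(x + 1)*(x - 2)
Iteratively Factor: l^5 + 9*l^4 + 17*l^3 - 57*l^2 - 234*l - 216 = (l + 2)*(l^4 + 7*l^3 + 3*l^2 - 63*l - 108) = (l + 2)*(l + 4)*(l^3 + 3*l^2 - 9*l - 27) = (l - 3)*(l + 2)*(l + 4)*(l^2 + 6*l + 9) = (l - 3)*(l + 2)*(l + 3)*(l + 4)*(l + 3)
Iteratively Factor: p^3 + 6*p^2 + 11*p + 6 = (p + 3)*(p^2 + 3*p + 2) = (p + 1)*(p + 3)*(p + 2)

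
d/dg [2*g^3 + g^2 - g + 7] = 6*g^2 + 2*g - 1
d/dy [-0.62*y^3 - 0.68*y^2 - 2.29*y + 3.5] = -1.86*y^2 - 1.36*y - 2.29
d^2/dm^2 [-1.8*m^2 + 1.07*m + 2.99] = -3.60000000000000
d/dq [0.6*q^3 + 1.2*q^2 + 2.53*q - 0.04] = 1.8*q^2 + 2.4*q + 2.53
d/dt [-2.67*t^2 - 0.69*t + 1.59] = -5.34*t - 0.69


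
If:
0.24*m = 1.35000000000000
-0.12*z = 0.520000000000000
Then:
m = 5.62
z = -4.33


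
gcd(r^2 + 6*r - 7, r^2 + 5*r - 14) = r + 7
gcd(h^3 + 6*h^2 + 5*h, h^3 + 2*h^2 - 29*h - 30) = h + 1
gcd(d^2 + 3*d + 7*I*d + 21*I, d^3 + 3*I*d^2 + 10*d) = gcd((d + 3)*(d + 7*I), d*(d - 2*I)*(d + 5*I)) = 1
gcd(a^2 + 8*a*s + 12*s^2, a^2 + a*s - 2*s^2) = a + 2*s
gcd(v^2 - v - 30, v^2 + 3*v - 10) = v + 5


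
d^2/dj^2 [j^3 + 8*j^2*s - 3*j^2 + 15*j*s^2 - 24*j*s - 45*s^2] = 6*j + 16*s - 6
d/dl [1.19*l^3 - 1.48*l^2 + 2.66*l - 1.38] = 3.57*l^2 - 2.96*l + 2.66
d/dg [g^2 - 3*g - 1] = 2*g - 3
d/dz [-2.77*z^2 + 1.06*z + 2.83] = 1.06 - 5.54*z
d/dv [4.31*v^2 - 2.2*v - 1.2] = 8.62*v - 2.2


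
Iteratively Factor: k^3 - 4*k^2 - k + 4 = (k - 4)*(k^2 - 1) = (k - 4)*(k + 1)*(k - 1)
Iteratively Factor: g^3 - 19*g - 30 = (g + 2)*(g^2 - 2*g - 15) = (g - 5)*(g + 2)*(g + 3)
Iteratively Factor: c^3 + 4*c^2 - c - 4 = (c + 4)*(c^2 - 1) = (c + 1)*(c + 4)*(c - 1)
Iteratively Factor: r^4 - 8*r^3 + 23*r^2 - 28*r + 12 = (r - 1)*(r^3 - 7*r^2 + 16*r - 12) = (r - 3)*(r - 1)*(r^2 - 4*r + 4) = (r - 3)*(r - 2)*(r - 1)*(r - 2)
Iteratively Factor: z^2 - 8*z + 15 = (z - 5)*(z - 3)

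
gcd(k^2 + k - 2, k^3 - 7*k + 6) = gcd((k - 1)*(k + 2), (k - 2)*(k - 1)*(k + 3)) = k - 1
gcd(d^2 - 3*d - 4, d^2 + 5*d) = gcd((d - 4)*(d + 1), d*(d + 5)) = 1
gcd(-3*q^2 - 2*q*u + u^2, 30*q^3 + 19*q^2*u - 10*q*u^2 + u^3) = q + u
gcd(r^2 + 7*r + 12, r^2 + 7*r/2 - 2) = r + 4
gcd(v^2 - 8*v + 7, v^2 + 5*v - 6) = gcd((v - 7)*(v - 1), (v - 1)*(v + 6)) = v - 1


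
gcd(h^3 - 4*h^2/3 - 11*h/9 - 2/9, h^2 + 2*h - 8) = h - 2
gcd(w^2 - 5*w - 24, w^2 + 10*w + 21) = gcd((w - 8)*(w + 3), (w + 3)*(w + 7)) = w + 3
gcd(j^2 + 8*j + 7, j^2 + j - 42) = j + 7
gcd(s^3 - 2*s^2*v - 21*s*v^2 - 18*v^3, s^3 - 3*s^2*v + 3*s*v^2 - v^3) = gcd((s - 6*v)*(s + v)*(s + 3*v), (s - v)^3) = 1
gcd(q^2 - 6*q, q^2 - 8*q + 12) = q - 6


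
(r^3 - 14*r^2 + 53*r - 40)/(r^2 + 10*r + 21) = (r^3 - 14*r^2 + 53*r - 40)/(r^2 + 10*r + 21)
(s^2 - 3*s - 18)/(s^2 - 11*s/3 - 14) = 3*(s + 3)/(3*s + 7)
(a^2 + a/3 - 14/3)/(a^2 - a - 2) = (a + 7/3)/(a + 1)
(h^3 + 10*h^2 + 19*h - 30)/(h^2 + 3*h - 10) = (h^2 + 5*h - 6)/(h - 2)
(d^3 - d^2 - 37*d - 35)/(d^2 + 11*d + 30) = (d^2 - 6*d - 7)/(d + 6)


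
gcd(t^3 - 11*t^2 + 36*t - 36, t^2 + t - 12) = t - 3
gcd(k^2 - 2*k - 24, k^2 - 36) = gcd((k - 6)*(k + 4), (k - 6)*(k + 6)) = k - 6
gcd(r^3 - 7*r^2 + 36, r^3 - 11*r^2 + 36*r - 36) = r^2 - 9*r + 18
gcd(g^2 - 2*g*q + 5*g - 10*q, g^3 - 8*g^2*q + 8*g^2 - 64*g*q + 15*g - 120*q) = g + 5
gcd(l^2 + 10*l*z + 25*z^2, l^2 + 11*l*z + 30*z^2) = l + 5*z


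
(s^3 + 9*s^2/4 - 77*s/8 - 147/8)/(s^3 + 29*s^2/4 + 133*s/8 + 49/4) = (s - 3)/(s + 2)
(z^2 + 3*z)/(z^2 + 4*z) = (z + 3)/(z + 4)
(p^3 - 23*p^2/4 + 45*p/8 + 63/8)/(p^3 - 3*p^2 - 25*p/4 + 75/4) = (8*p^2 - 22*p - 21)/(2*(4*p^2 - 25))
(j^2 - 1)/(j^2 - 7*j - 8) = (j - 1)/(j - 8)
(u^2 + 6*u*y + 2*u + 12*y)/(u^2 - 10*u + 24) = (u^2 + 6*u*y + 2*u + 12*y)/(u^2 - 10*u + 24)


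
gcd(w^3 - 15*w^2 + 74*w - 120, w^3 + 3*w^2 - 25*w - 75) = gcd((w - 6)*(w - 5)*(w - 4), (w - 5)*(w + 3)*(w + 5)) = w - 5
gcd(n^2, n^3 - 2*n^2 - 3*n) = n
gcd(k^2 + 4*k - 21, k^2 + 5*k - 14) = k + 7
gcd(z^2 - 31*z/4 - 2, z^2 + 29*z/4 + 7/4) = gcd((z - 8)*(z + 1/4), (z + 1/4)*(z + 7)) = z + 1/4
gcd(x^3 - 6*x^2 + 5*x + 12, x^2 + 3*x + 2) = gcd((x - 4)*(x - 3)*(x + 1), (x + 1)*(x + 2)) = x + 1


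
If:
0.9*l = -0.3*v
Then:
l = -0.333333333333333*v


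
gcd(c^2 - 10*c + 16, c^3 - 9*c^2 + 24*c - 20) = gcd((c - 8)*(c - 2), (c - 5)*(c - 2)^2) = c - 2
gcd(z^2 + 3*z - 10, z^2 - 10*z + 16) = z - 2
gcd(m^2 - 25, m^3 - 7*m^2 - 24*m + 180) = m + 5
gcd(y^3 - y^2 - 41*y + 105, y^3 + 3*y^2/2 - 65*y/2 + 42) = y + 7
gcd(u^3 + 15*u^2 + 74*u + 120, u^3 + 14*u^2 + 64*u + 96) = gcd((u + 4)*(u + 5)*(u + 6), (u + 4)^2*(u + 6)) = u^2 + 10*u + 24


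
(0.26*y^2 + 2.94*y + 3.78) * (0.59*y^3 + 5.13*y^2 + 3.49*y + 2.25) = 0.1534*y^5 + 3.0684*y^4 + 18.2198*y^3 + 30.237*y^2 + 19.8072*y + 8.505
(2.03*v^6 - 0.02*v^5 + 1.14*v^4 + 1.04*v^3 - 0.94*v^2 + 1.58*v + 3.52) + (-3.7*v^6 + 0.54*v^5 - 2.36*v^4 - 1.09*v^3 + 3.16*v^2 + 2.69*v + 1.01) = -1.67*v^6 + 0.52*v^5 - 1.22*v^4 - 0.05*v^3 + 2.22*v^2 + 4.27*v + 4.53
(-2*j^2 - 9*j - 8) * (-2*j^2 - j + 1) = 4*j^4 + 20*j^3 + 23*j^2 - j - 8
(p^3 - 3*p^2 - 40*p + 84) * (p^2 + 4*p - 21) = p^5 + p^4 - 73*p^3 - 13*p^2 + 1176*p - 1764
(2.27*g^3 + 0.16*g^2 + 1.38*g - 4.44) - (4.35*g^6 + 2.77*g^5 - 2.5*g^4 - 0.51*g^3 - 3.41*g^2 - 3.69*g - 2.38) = -4.35*g^6 - 2.77*g^5 + 2.5*g^4 + 2.78*g^3 + 3.57*g^2 + 5.07*g - 2.06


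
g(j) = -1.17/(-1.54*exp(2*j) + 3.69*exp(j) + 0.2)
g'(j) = -1.17*(3.08*exp(2*j) - 3.69*exp(j))/(-1.54*exp(2*j) + 3.69*exp(j) + 0.2)^2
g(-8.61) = -5.83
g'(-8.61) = 0.02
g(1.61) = 0.06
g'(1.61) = -0.17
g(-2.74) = -2.71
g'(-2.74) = 1.41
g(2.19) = 0.01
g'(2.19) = -0.03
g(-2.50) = -2.38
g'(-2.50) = 1.36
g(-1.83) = -1.56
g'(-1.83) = 1.06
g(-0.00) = -0.50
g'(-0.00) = 0.13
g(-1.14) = -0.96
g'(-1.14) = 0.68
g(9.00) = 0.00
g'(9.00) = 0.00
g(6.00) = 0.00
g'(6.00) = 0.00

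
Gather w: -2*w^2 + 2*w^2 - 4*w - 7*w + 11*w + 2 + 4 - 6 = 0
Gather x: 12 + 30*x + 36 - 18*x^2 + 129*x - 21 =-18*x^2 + 159*x + 27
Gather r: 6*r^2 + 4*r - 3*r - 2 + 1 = 6*r^2 + r - 1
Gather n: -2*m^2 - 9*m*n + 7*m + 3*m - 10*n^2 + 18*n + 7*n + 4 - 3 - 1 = -2*m^2 + 10*m - 10*n^2 + n*(25 - 9*m)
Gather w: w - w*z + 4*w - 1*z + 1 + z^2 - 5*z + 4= w*(5 - z) + z^2 - 6*z + 5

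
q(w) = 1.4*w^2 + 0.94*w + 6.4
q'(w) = 2.8*w + 0.94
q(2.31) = 16.04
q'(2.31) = 7.41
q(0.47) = 7.15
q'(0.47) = 2.26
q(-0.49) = 6.28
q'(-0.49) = -0.43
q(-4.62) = 31.94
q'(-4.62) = -12.00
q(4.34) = 36.85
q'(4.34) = 13.09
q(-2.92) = 15.59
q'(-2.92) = -7.24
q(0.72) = 7.80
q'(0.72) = 2.96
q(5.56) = 54.91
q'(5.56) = 16.51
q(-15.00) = 307.30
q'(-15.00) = -41.06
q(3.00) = 21.82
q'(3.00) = 9.34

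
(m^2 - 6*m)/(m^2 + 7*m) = (m - 6)/(m + 7)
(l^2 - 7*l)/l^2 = (l - 7)/l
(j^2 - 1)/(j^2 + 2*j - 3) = (j + 1)/(j + 3)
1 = 1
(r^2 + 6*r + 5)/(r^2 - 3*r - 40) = (r + 1)/(r - 8)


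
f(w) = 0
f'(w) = 0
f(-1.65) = 0.00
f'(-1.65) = 0.00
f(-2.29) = 0.00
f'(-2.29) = 0.00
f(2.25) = 0.00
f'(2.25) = 0.00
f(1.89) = 0.00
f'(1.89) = 0.00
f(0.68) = 0.00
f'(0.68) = 0.00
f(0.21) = 0.00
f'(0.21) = 0.00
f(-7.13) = 0.00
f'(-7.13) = 0.00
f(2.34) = 0.00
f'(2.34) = 0.00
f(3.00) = 0.00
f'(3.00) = 0.00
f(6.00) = 0.00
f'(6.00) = 0.00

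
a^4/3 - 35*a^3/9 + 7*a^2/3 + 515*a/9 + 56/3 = (a/3 + 1)*(a - 8)*(a - 7)*(a + 1/3)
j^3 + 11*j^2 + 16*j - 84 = (j - 2)*(j + 6)*(j + 7)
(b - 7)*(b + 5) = b^2 - 2*b - 35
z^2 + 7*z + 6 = (z + 1)*(z + 6)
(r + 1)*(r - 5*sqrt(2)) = r^2 - 5*sqrt(2)*r + r - 5*sqrt(2)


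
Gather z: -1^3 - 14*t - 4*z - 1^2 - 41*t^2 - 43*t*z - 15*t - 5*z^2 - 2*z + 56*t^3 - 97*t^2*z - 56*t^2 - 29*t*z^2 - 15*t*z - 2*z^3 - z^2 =56*t^3 - 97*t^2 - 29*t - 2*z^3 + z^2*(-29*t - 6) + z*(-97*t^2 - 58*t - 6) - 2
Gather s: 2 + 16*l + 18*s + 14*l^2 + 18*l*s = 14*l^2 + 16*l + s*(18*l + 18) + 2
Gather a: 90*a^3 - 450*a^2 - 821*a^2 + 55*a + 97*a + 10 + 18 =90*a^3 - 1271*a^2 + 152*a + 28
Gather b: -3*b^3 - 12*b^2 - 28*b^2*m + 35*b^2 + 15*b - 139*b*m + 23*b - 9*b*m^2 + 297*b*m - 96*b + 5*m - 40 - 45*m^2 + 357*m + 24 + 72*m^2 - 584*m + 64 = -3*b^3 + b^2*(23 - 28*m) + b*(-9*m^2 + 158*m - 58) + 27*m^2 - 222*m + 48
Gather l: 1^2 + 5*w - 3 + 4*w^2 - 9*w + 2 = 4*w^2 - 4*w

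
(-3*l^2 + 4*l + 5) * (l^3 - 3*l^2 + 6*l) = -3*l^5 + 13*l^4 - 25*l^3 + 9*l^2 + 30*l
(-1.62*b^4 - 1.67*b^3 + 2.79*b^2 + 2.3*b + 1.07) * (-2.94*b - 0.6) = 4.7628*b^5 + 5.8818*b^4 - 7.2006*b^3 - 8.436*b^2 - 4.5258*b - 0.642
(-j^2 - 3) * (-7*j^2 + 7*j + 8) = 7*j^4 - 7*j^3 + 13*j^2 - 21*j - 24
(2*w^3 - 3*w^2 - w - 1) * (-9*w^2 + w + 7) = -18*w^5 + 29*w^4 + 20*w^3 - 13*w^2 - 8*w - 7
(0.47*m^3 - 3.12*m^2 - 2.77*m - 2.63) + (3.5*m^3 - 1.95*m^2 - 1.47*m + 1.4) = 3.97*m^3 - 5.07*m^2 - 4.24*m - 1.23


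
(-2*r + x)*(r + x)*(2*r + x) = -4*r^3 - 4*r^2*x + r*x^2 + x^3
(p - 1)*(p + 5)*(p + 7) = p^3 + 11*p^2 + 23*p - 35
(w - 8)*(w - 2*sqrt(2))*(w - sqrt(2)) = w^3 - 8*w^2 - 3*sqrt(2)*w^2 + 4*w + 24*sqrt(2)*w - 32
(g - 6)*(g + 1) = g^2 - 5*g - 6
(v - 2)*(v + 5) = v^2 + 3*v - 10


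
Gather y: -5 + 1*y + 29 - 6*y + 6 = 30 - 5*y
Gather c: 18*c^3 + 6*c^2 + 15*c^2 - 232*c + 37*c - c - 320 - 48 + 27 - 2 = 18*c^3 + 21*c^2 - 196*c - 343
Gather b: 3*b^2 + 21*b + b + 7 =3*b^2 + 22*b + 7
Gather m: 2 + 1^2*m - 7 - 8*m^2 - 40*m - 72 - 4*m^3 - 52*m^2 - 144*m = -4*m^3 - 60*m^2 - 183*m - 77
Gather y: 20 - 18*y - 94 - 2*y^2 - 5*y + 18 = -2*y^2 - 23*y - 56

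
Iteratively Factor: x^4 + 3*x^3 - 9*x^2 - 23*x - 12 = (x + 1)*(x^3 + 2*x^2 - 11*x - 12) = (x - 3)*(x + 1)*(x^2 + 5*x + 4) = (x - 3)*(x + 1)^2*(x + 4)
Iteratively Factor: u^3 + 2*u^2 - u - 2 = (u - 1)*(u^2 + 3*u + 2) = (u - 1)*(u + 2)*(u + 1)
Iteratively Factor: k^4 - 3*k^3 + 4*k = (k - 2)*(k^3 - k^2 - 2*k) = k*(k - 2)*(k^2 - k - 2) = k*(k - 2)*(k + 1)*(k - 2)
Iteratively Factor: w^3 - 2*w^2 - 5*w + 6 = (w - 3)*(w^2 + w - 2) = (w - 3)*(w + 2)*(w - 1)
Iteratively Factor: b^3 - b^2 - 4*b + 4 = (b - 1)*(b^2 - 4) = (b - 2)*(b - 1)*(b + 2)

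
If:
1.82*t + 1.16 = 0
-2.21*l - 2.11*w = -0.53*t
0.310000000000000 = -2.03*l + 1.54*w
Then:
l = -0.15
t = -0.64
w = -0.00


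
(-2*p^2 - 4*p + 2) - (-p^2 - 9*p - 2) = -p^2 + 5*p + 4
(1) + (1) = 2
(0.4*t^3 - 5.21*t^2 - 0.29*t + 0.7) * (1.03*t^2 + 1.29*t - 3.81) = 0.412*t^5 - 4.8503*t^4 - 8.5436*t^3 + 20.197*t^2 + 2.0079*t - 2.667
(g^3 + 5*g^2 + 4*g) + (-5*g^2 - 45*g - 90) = g^3 - 41*g - 90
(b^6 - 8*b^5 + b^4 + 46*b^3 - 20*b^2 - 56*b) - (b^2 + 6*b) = b^6 - 8*b^5 + b^4 + 46*b^3 - 21*b^2 - 62*b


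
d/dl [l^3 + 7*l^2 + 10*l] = 3*l^2 + 14*l + 10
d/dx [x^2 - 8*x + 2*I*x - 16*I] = 2*x - 8 + 2*I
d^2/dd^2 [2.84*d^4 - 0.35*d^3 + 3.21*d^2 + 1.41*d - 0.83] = 34.08*d^2 - 2.1*d + 6.42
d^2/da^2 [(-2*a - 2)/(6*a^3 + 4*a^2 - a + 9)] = 4*(-(a + 1)*(18*a^2 + 8*a - 1)^2 + (18*a^2 + 8*a + 2*(a + 1)*(9*a + 2) - 1)*(6*a^3 + 4*a^2 - a + 9))/(6*a^3 + 4*a^2 - a + 9)^3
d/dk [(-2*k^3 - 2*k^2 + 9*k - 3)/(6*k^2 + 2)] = (-6*k^4 - 33*k^2 + 14*k + 9)/(2*(9*k^4 + 6*k^2 + 1))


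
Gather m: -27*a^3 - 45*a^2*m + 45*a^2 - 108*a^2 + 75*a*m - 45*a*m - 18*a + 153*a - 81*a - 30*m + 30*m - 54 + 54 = -27*a^3 - 63*a^2 + 54*a + m*(-45*a^2 + 30*a)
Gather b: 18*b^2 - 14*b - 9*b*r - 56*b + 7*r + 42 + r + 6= 18*b^2 + b*(-9*r - 70) + 8*r + 48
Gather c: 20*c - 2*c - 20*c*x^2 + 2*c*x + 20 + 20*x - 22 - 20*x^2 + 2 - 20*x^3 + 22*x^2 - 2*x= c*(-20*x^2 + 2*x + 18) - 20*x^3 + 2*x^2 + 18*x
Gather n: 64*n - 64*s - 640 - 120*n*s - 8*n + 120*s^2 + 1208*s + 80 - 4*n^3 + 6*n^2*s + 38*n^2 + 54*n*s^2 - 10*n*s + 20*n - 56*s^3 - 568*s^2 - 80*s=-4*n^3 + n^2*(6*s + 38) + n*(54*s^2 - 130*s + 76) - 56*s^3 - 448*s^2 + 1064*s - 560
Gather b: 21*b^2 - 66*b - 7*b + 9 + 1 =21*b^2 - 73*b + 10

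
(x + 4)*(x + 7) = x^2 + 11*x + 28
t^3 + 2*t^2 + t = t*(t + 1)^2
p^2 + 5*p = p*(p + 5)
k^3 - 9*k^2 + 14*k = k*(k - 7)*(k - 2)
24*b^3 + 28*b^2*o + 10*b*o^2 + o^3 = (2*b + o)^2*(6*b + o)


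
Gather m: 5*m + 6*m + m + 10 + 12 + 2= 12*m + 24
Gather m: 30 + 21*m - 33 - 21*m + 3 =0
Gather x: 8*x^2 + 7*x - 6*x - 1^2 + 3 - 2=8*x^2 + x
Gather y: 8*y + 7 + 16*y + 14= 24*y + 21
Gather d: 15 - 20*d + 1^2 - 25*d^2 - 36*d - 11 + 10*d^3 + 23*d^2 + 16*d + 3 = 10*d^3 - 2*d^2 - 40*d + 8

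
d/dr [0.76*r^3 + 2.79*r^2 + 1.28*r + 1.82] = 2.28*r^2 + 5.58*r + 1.28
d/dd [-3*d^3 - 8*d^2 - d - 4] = -9*d^2 - 16*d - 1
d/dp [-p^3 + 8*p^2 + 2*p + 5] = -3*p^2 + 16*p + 2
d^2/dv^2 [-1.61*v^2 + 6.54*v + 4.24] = -3.22000000000000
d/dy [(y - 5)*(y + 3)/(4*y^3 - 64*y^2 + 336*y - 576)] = (-y^3 - 2*y^2 + 85*y - 258)/(4*(y^5 - 26*y^4 + 268*y^3 - 1368*y^2 + 3456*y - 3456))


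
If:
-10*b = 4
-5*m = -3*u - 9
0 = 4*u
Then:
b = -2/5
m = 9/5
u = 0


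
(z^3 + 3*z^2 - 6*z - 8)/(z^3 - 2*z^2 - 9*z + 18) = (z^2 + 5*z + 4)/(z^2 - 9)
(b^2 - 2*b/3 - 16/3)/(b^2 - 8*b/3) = (b + 2)/b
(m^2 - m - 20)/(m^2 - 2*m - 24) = (m - 5)/(m - 6)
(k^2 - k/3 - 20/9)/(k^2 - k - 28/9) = (3*k - 5)/(3*k - 7)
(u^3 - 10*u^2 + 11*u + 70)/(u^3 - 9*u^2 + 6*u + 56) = (u - 5)/(u - 4)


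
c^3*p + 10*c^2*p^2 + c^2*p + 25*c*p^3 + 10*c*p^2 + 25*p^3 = (c + 5*p)^2*(c*p + p)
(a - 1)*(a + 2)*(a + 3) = a^3 + 4*a^2 + a - 6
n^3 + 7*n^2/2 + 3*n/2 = n*(n + 1/2)*(n + 3)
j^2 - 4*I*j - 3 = (j - 3*I)*(j - I)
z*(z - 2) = z^2 - 2*z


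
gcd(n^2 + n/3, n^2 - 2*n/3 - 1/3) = n + 1/3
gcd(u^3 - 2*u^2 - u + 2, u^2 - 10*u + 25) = 1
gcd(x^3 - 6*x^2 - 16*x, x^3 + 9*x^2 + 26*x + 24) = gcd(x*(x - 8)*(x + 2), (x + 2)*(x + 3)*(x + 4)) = x + 2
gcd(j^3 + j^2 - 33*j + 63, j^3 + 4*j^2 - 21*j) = j^2 + 4*j - 21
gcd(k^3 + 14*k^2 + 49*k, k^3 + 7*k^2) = k^2 + 7*k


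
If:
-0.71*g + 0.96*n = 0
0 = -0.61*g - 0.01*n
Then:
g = 0.00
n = 0.00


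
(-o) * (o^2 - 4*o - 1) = -o^3 + 4*o^2 + o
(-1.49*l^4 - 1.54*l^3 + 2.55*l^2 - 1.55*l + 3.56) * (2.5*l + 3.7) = -3.725*l^5 - 9.363*l^4 + 0.677*l^3 + 5.56*l^2 + 3.165*l + 13.172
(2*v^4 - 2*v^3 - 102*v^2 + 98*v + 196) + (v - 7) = 2*v^4 - 2*v^3 - 102*v^2 + 99*v + 189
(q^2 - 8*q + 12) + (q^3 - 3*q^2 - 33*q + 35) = q^3 - 2*q^2 - 41*q + 47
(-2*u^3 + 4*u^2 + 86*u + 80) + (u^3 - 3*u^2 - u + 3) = -u^3 + u^2 + 85*u + 83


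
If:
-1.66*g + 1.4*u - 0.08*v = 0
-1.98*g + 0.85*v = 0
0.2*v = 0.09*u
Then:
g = 0.00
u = 0.00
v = 0.00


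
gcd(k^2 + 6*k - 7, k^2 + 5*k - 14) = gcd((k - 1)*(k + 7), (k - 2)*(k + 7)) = k + 7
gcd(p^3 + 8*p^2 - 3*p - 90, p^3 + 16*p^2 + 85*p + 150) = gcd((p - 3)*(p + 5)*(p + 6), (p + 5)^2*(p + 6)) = p^2 + 11*p + 30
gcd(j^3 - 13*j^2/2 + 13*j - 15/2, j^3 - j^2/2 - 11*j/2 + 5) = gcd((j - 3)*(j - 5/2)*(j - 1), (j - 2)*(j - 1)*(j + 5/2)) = j - 1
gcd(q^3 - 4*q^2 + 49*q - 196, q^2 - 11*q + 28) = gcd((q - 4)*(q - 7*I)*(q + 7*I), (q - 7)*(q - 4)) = q - 4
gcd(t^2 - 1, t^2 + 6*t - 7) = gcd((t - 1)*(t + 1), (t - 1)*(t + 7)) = t - 1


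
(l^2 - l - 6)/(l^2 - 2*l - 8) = (l - 3)/(l - 4)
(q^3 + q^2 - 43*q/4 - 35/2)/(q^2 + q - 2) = (q^2 - q - 35/4)/(q - 1)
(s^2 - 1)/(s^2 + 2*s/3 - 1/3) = 3*(s - 1)/(3*s - 1)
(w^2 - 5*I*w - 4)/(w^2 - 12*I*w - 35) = (-w^2 + 5*I*w + 4)/(-w^2 + 12*I*w + 35)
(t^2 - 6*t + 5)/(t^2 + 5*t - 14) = (t^2 - 6*t + 5)/(t^2 + 5*t - 14)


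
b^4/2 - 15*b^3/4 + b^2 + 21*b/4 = b*(b/2 + 1/2)*(b - 7)*(b - 3/2)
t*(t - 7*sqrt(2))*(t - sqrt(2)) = t^3 - 8*sqrt(2)*t^2 + 14*t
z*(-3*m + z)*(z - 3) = -3*m*z^2 + 9*m*z + z^3 - 3*z^2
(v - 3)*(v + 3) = v^2 - 9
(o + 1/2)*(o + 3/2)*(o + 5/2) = o^3 + 9*o^2/2 + 23*o/4 + 15/8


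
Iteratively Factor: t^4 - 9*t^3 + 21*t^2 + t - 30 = (t - 5)*(t^3 - 4*t^2 + t + 6) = (t - 5)*(t - 2)*(t^2 - 2*t - 3) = (t - 5)*(t - 3)*(t - 2)*(t + 1)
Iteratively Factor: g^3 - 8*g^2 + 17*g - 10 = (g - 1)*(g^2 - 7*g + 10) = (g - 5)*(g - 1)*(g - 2)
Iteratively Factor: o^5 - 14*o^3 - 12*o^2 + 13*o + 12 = (o - 4)*(o^4 + 4*o^3 + 2*o^2 - 4*o - 3) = (o - 4)*(o + 1)*(o^3 + 3*o^2 - o - 3) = (o - 4)*(o + 1)*(o + 3)*(o^2 - 1) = (o - 4)*(o + 1)^2*(o + 3)*(o - 1)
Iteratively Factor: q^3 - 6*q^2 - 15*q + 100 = (q + 4)*(q^2 - 10*q + 25) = (q - 5)*(q + 4)*(q - 5)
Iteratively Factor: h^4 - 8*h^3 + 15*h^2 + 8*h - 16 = (h - 4)*(h^3 - 4*h^2 - h + 4) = (h - 4)*(h - 1)*(h^2 - 3*h - 4) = (h - 4)^2*(h - 1)*(h + 1)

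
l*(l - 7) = l^2 - 7*l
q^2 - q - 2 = (q - 2)*(q + 1)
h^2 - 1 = (h - 1)*(h + 1)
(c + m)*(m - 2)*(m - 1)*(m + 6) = c*m^3 + 3*c*m^2 - 16*c*m + 12*c + m^4 + 3*m^3 - 16*m^2 + 12*m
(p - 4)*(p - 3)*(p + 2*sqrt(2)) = p^3 - 7*p^2 + 2*sqrt(2)*p^2 - 14*sqrt(2)*p + 12*p + 24*sqrt(2)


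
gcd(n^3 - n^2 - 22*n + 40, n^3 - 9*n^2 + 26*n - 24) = n^2 - 6*n + 8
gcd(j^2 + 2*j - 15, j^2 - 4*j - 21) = 1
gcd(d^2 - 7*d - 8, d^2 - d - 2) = d + 1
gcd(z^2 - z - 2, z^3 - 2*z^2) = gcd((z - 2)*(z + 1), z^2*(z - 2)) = z - 2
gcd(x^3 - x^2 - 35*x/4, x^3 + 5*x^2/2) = x^2 + 5*x/2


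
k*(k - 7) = k^2 - 7*k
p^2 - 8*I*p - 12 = (p - 6*I)*(p - 2*I)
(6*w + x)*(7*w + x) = 42*w^2 + 13*w*x + x^2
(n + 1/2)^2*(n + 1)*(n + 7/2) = n^4 + 11*n^3/2 + 33*n^2/4 + 37*n/8 + 7/8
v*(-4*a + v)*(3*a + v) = -12*a^2*v - a*v^2 + v^3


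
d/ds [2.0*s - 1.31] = 2.00000000000000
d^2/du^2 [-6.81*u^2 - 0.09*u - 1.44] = -13.6200000000000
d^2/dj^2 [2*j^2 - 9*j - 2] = 4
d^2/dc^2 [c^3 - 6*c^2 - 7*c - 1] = 6*c - 12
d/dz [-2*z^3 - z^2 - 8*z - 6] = -6*z^2 - 2*z - 8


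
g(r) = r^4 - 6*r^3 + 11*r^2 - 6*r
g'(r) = 4*r^3 - 18*r^2 + 22*r - 6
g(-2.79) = 293.26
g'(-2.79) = -294.36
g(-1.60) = 68.89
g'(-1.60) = -103.66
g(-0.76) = 13.88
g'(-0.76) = -34.87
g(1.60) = 0.54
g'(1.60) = -0.50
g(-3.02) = 366.89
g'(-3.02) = -346.78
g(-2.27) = 167.04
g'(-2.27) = -195.48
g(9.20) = 3367.64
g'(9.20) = 1787.63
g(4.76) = 86.94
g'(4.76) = 122.28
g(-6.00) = 3024.00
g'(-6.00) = -1650.00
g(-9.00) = 11880.00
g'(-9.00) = -4578.00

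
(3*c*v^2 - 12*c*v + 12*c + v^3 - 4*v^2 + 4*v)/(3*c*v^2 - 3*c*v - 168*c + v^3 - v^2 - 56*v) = (v^2 - 4*v + 4)/(v^2 - v - 56)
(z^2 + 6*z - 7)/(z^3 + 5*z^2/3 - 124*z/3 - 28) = 3*(z - 1)/(3*z^2 - 16*z - 12)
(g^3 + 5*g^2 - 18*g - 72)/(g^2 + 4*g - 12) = (g^2 - g - 12)/(g - 2)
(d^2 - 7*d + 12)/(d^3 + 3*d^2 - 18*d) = (d - 4)/(d*(d + 6))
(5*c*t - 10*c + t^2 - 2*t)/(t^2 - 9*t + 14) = (5*c + t)/(t - 7)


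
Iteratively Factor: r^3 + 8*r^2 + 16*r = (r + 4)*(r^2 + 4*r) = (r + 4)^2*(r)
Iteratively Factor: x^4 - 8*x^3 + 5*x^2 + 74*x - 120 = (x - 4)*(x^3 - 4*x^2 - 11*x + 30) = (x - 4)*(x + 3)*(x^2 - 7*x + 10) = (x - 5)*(x - 4)*(x + 3)*(x - 2)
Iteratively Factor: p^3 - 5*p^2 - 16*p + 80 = (p - 5)*(p^2 - 16) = (p - 5)*(p - 4)*(p + 4)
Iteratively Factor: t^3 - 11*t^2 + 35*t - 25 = (t - 5)*(t^2 - 6*t + 5) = (t - 5)*(t - 1)*(t - 5)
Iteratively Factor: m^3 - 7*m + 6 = (m + 3)*(m^2 - 3*m + 2) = (m - 2)*(m + 3)*(m - 1)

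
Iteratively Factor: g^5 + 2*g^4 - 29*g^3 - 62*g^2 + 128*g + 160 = (g + 4)*(g^4 - 2*g^3 - 21*g^2 + 22*g + 40) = (g + 4)^2*(g^3 - 6*g^2 + 3*g + 10) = (g + 1)*(g + 4)^2*(g^2 - 7*g + 10) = (g - 2)*(g + 1)*(g + 4)^2*(g - 5)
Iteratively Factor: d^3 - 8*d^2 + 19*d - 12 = (d - 1)*(d^2 - 7*d + 12) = (d - 4)*(d - 1)*(d - 3)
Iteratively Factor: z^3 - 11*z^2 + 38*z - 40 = (z - 5)*(z^2 - 6*z + 8) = (z - 5)*(z - 4)*(z - 2)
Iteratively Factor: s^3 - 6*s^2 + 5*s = (s)*(s^2 - 6*s + 5) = s*(s - 5)*(s - 1)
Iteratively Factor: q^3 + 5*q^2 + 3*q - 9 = (q - 1)*(q^2 + 6*q + 9) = (q - 1)*(q + 3)*(q + 3)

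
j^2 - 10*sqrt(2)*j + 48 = (j - 6*sqrt(2))*(j - 4*sqrt(2))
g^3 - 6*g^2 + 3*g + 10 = (g - 5)*(g - 2)*(g + 1)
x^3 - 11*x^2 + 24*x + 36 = (x - 6)^2*(x + 1)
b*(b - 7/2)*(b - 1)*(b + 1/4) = b^4 - 17*b^3/4 + 19*b^2/8 + 7*b/8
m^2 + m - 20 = (m - 4)*(m + 5)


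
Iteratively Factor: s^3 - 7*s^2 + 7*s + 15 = (s + 1)*(s^2 - 8*s + 15) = (s - 5)*(s + 1)*(s - 3)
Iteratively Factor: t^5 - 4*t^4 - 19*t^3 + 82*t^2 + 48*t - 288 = (t + 4)*(t^4 - 8*t^3 + 13*t^2 + 30*t - 72) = (t + 2)*(t + 4)*(t^3 - 10*t^2 + 33*t - 36) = (t - 4)*(t + 2)*(t + 4)*(t^2 - 6*t + 9) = (t - 4)*(t - 3)*(t + 2)*(t + 4)*(t - 3)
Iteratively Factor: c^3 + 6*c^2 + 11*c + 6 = (c + 3)*(c^2 + 3*c + 2) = (c + 2)*(c + 3)*(c + 1)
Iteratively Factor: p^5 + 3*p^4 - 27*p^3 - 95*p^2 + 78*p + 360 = (p - 5)*(p^4 + 8*p^3 + 13*p^2 - 30*p - 72) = (p - 5)*(p + 4)*(p^3 + 4*p^2 - 3*p - 18) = (p - 5)*(p + 3)*(p + 4)*(p^2 + p - 6) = (p - 5)*(p - 2)*(p + 3)*(p + 4)*(p + 3)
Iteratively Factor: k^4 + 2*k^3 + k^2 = (k + 1)*(k^3 + k^2) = k*(k + 1)*(k^2 + k) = k^2*(k + 1)*(k + 1)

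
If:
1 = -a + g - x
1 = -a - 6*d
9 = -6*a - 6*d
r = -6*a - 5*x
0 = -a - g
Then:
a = -8/5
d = 1/10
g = 8/5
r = -7/5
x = 11/5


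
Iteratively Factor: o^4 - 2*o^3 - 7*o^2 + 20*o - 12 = (o + 3)*(o^3 - 5*o^2 + 8*o - 4) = (o - 2)*(o + 3)*(o^2 - 3*o + 2) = (o - 2)*(o - 1)*(o + 3)*(o - 2)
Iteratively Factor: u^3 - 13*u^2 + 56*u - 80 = (u - 4)*(u^2 - 9*u + 20) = (u - 4)^2*(u - 5)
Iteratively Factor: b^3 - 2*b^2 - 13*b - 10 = (b + 2)*(b^2 - 4*b - 5) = (b - 5)*(b + 2)*(b + 1)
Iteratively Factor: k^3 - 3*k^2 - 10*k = (k)*(k^2 - 3*k - 10) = k*(k + 2)*(k - 5)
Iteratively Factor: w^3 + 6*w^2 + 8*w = (w + 4)*(w^2 + 2*w) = w*(w + 4)*(w + 2)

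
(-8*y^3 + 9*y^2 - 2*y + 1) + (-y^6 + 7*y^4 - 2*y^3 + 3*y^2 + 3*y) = -y^6 + 7*y^4 - 10*y^3 + 12*y^2 + y + 1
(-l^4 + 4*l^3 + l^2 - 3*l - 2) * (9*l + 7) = -9*l^5 + 29*l^4 + 37*l^3 - 20*l^2 - 39*l - 14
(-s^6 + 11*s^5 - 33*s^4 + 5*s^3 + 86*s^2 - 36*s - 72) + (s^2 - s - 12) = -s^6 + 11*s^5 - 33*s^4 + 5*s^3 + 87*s^2 - 37*s - 84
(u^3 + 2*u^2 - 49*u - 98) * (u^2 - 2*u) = u^5 - 53*u^3 + 196*u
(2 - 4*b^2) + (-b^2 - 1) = 1 - 5*b^2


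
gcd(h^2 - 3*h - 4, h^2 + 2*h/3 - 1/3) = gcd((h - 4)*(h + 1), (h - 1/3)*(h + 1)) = h + 1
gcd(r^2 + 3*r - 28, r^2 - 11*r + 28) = r - 4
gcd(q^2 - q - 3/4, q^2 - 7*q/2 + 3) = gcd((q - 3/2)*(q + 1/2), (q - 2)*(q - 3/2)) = q - 3/2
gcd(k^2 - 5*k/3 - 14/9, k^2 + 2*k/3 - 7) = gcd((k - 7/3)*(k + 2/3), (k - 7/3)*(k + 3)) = k - 7/3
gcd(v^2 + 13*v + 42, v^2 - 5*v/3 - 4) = 1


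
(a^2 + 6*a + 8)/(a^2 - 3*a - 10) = (a + 4)/(a - 5)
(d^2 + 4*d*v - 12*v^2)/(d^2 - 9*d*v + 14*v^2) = (-d - 6*v)/(-d + 7*v)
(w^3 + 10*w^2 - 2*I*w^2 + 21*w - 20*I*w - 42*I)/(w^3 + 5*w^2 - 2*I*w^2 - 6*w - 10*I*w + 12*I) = (w^2 + 10*w + 21)/(w^2 + 5*w - 6)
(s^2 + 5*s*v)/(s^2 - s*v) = (s + 5*v)/(s - v)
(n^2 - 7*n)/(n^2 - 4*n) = (n - 7)/(n - 4)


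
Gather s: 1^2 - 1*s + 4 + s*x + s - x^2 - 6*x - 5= s*x - x^2 - 6*x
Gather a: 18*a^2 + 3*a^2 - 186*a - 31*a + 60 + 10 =21*a^2 - 217*a + 70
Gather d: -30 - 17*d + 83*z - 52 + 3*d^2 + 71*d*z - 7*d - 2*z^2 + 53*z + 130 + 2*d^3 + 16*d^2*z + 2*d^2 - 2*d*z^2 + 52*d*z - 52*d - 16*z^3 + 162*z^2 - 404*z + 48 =2*d^3 + d^2*(16*z + 5) + d*(-2*z^2 + 123*z - 76) - 16*z^3 + 160*z^2 - 268*z + 96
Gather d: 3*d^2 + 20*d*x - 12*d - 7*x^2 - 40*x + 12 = 3*d^2 + d*(20*x - 12) - 7*x^2 - 40*x + 12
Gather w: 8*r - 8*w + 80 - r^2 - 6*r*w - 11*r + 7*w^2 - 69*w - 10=-r^2 - 3*r + 7*w^2 + w*(-6*r - 77) + 70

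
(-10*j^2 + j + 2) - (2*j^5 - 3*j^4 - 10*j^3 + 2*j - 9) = -2*j^5 + 3*j^4 + 10*j^3 - 10*j^2 - j + 11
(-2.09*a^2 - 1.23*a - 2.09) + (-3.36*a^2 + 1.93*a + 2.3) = -5.45*a^2 + 0.7*a + 0.21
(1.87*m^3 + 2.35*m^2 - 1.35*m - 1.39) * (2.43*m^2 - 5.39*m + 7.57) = 4.5441*m^5 - 4.3688*m^4 - 1.7911*m^3 + 21.6883*m^2 - 2.7274*m - 10.5223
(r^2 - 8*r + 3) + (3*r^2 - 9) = 4*r^2 - 8*r - 6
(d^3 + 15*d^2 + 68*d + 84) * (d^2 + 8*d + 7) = d^5 + 23*d^4 + 195*d^3 + 733*d^2 + 1148*d + 588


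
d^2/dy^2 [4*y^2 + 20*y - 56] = 8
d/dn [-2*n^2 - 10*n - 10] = -4*n - 10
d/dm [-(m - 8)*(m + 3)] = 5 - 2*m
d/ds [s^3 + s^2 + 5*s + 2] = 3*s^2 + 2*s + 5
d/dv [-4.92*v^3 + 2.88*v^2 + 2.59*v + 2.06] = -14.76*v^2 + 5.76*v + 2.59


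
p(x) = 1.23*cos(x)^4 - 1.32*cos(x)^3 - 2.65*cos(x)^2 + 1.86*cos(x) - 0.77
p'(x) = -4.92*sin(x)*cos(x)^3 + 3.96*sin(x)*cos(x)^2 + 5.3*sin(x)*cos(x) - 1.86*sin(x)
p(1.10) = -0.54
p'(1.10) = 0.80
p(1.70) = -1.05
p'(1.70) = -2.45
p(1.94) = -1.70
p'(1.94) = -2.82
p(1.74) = -1.15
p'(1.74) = -2.58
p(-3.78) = -2.78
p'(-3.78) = -0.60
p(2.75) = -2.81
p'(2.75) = 0.19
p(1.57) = -0.77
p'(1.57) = -1.86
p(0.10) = -1.64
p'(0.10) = 0.25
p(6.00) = -1.55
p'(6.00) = -0.71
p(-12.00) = -1.26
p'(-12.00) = 1.33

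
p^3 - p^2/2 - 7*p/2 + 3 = (p - 3/2)*(p - 1)*(p + 2)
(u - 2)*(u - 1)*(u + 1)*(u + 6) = u^4 + 4*u^3 - 13*u^2 - 4*u + 12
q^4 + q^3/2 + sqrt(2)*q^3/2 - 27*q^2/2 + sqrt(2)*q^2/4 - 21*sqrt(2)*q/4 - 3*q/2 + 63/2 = (q - 3)*(q + 7/2)*(q - sqrt(2))*(q + 3*sqrt(2)/2)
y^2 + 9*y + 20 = (y + 4)*(y + 5)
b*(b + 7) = b^2 + 7*b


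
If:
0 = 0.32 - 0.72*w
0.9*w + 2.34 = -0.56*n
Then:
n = -4.89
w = 0.44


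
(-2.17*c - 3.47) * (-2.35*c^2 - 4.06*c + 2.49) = 5.0995*c^3 + 16.9647*c^2 + 8.6849*c - 8.6403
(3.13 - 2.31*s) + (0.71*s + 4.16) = 7.29 - 1.6*s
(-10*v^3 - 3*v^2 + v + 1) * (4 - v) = 10*v^4 - 37*v^3 - 13*v^2 + 3*v + 4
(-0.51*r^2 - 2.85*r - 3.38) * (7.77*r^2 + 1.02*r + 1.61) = -3.9627*r^4 - 22.6647*r^3 - 29.9907*r^2 - 8.0361*r - 5.4418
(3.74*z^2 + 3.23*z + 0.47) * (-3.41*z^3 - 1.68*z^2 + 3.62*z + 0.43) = -12.7534*z^5 - 17.2975*z^4 + 6.5097*z^3 + 12.5112*z^2 + 3.0903*z + 0.2021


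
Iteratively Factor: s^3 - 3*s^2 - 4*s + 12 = (s - 3)*(s^2 - 4) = (s - 3)*(s + 2)*(s - 2)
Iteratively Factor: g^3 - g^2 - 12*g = (g - 4)*(g^2 + 3*g) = (g - 4)*(g + 3)*(g)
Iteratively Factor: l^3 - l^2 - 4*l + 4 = (l - 1)*(l^2 - 4) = (l - 1)*(l + 2)*(l - 2)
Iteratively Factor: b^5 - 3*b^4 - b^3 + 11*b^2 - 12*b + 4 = (b - 2)*(b^4 - b^3 - 3*b^2 + 5*b - 2) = (b - 2)*(b - 1)*(b^3 - 3*b + 2) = (b - 2)*(b - 1)^2*(b^2 + b - 2) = (b - 2)*(b - 1)^3*(b + 2)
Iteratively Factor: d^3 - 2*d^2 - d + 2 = (d - 1)*(d^2 - d - 2) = (d - 1)*(d + 1)*(d - 2)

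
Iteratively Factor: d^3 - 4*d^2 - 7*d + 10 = (d + 2)*(d^2 - 6*d + 5) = (d - 5)*(d + 2)*(d - 1)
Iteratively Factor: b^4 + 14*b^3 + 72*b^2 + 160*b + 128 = (b + 4)*(b^3 + 10*b^2 + 32*b + 32) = (b + 4)^2*(b^2 + 6*b + 8) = (b + 4)^3*(b + 2)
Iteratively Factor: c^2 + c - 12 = (c - 3)*(c + 4)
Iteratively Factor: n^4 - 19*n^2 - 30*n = (n - 5)*(n^3 + 5*n^2 + 6*n) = n*(n - 5)*(n^2 + 5*n + 6) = n*(n - 5)*(n + 2)*(n + 3)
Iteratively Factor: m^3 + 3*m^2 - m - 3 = (m - 1)*(m^2 + 4*m + 3) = (m - 1)*(m + 1)*(m + 3)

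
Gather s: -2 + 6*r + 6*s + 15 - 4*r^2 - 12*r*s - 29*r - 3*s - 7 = -4*r^2 - 23*r + s*(3 - 12*r) + 6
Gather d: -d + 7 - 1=6 - d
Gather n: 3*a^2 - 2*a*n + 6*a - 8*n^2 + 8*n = 3*a^2 + 6*a - 8*n^2 + n*(8 - 2*a)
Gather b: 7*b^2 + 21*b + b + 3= 7*b^2 + 22*b + 3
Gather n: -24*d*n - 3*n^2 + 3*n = -3*n^2 + n*(3 - 24*d)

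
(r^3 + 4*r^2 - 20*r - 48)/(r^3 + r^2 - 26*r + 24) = (r + 2)/(r - 1)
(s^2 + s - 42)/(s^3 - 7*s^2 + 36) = (s + 7)/(s^2 - s - 6)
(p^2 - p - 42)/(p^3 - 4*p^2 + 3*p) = (p^2 - p - 42)/(p*(p^2 - 4*p + 3))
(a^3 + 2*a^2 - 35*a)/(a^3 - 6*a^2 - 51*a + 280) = a/(a - 8)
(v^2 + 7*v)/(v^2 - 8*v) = (v + 7)/(v - 8)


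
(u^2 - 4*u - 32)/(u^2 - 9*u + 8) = (u + 4)/(u - 1)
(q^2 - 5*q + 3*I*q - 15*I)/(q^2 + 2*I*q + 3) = (q - 5)/(q - I)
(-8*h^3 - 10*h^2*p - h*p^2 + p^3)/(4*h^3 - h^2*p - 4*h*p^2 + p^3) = (2*h + p)/(-h + p)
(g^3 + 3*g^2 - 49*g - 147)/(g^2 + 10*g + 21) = g - 7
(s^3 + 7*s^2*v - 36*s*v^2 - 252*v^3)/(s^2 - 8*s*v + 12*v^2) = (s^2 + 13*s*v + 42*v^2)/(s - 2*v)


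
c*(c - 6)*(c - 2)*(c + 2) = c^4 - 6*c^3 - 4*c^2 + 24*c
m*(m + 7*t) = m^2 + 7*m*t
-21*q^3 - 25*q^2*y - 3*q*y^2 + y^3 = (-7*q + y)*(q + y)*(3*q + y)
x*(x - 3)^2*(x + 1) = x^4 - 5*x^3 + 3*x^2 + 9*x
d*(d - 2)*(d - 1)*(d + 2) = d^4 - d^3 - 4*d^2 + 4*d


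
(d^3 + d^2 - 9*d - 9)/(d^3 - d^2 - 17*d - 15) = (d - 3)/(d - 5)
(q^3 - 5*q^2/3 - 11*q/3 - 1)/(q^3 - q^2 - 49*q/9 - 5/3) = 3*(q + 1)/(3*q + 5)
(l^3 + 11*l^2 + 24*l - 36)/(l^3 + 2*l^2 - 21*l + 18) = (l + 6)/(l - 3)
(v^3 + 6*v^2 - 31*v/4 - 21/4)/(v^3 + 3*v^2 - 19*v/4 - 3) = (v + 7)/(v + 4)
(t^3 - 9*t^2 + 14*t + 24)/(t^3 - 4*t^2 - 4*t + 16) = (t^2 - 5*t - 6)/(t^2 - 4)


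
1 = 1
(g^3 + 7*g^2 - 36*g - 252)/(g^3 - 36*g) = (g + 7)/g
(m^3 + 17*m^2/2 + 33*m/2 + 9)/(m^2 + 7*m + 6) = m + 3/2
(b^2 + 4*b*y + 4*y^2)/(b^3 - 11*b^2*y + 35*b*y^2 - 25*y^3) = (b^2 + 4*b*y + 4*y^2)/(b^3 - 11*b^2*y + 35*b*y^2 - 25*y^3)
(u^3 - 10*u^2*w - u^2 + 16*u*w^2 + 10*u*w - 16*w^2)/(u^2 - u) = u - 10*w + 16*w^2/u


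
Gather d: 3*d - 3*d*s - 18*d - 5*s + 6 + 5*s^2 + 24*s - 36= d*(-3*s - 15) + 5*s^2 + 19*s - 30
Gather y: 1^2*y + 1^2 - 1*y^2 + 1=-y^2 + y + 2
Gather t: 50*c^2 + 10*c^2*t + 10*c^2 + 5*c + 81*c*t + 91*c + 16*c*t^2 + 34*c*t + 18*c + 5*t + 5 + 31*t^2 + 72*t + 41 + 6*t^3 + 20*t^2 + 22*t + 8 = 60*c^2 + 114*c + 6*t^3 + t^2*(16*c + 51) + t*(10*c^2 + 115*c + 99) + 54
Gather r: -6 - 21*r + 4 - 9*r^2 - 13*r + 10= -9*r^2 - 34*r + 8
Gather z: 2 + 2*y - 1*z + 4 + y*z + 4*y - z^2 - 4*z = 6*y - z^2 + z*(y - 5) + 6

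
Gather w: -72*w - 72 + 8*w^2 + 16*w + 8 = 8*w^2 - 56*w - 64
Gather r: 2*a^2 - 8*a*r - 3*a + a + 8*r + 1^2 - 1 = 2*a^2 - 2*a + r*(8 - 8*a)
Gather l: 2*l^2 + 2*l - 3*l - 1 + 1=2*l^2 - l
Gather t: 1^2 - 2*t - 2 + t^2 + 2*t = t^2 - 1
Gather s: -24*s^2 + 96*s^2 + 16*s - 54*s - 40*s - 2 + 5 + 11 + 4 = 72*s^2 - 78*s + 18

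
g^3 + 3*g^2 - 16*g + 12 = (g - 2)*(g - 1)*(g + 6)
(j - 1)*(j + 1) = j^2 - 1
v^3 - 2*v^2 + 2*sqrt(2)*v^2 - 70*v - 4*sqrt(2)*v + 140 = (v - 2)*(v - 5*sqrt(2))*(v + 7*sqrt(2))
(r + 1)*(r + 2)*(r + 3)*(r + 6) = r^4 + 12*r^3 + 47*r^2 + 72*r + 36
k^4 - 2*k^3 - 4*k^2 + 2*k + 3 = (k - 3)*(k - 1)*(k + 1)^2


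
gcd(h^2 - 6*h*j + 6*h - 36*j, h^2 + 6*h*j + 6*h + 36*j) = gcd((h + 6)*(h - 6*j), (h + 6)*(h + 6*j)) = h + 6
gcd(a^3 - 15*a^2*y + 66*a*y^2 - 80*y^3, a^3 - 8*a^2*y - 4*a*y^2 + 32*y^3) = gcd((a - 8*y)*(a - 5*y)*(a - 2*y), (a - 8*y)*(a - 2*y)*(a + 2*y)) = a^2 - 10*a*y + 16*y^2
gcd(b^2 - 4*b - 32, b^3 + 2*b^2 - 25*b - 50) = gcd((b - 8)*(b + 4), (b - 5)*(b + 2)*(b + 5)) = 1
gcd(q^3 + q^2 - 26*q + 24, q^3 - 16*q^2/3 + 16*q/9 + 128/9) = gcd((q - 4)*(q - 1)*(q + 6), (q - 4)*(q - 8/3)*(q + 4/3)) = q - 4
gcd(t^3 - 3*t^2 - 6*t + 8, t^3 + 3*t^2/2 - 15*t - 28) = t^2 - 2*t - 8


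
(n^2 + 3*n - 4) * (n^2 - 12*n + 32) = n^4 - 9*n^3 - 8*n^2 + 144*n - 128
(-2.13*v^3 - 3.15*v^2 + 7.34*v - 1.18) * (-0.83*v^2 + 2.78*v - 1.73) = 1.7679*v^5 - 3.3069*v^4 - 11.1643*v^3 + 26.8341*v^2 - 15.9786*v + 2.0414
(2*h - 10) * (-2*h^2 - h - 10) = -4*h^3 + 18*h^2 - 10*h + 100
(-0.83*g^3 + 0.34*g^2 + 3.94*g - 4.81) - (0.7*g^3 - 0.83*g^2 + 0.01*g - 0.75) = -1.53*g^3 + 1.17*g^2 + 3.93*g - 4.06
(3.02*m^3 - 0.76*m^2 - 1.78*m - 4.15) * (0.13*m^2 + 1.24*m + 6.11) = 0.3926*m^5 + 3.646*m^4 + 17.2784*m^3 - 7.3903*m^2 - 16.0218*m - 25.3565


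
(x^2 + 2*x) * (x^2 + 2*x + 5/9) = x^4 + 4*x^3 + 41*x^2/9 + 10*x/9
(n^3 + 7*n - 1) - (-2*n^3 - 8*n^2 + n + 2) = 3*n^3 + 8*n^2 + 6*n - 3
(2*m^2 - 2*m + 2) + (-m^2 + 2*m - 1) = m^2 + 1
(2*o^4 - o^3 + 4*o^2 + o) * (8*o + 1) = 16*o^5 - 6*o^4 + 31*o^3 + 12*o^2 + o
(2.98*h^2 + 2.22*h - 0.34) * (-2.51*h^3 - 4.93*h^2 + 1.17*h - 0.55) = -7.4798*h^5 - 20.2636*h^4 - 6.6046*h^3 + 2.6346*h^2 - 1.6188*h + 0.187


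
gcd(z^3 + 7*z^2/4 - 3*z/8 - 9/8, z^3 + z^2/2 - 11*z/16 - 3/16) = z^2 + z/4 - 3/4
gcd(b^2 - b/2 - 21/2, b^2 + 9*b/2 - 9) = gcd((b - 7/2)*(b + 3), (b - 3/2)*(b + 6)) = 1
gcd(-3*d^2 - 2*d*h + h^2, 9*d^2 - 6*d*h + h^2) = 3*d - h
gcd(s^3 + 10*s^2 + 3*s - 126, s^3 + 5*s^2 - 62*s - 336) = s^2 + 13*s + 42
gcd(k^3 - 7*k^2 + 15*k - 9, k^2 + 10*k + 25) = 1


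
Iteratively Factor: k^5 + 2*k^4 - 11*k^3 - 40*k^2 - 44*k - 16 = (k + 1)*(k^4 + k^3 - 12*k^2 - 28*k - 16) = (k - 4)*(k + 1)*(k^3 + 5*k^2 + 8*k + 4) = (k - 4)*(k + 1)*(k + 2)*(k^2 + 3*k + 2) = (k - 4)*(k + 1)*(k + 2)^2*(k + 1)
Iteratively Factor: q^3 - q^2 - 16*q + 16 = (q - 1)*(q^2 - 16) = (q - 4)*(q - 1)*(q + 4)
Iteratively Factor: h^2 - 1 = (h + 1)*(h - 1)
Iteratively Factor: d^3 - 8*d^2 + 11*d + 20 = (d + 1)*(d^2 - 9*d + 20) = (d - 5)*(d + 1)*(d - 4)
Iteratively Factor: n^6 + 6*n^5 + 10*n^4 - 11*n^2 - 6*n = (n + 3)*(n^5 + 3*n^4 + n^3 - 3*n^2 - 2*n) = (n + 1)*(n + 3)*(n^4 + 2*n^3 - n^2 - 2*n) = (n + 1)*(n + 2)*(n + 3)*(n^3 - n) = (n - 1)*(n + 1)*(n + 2)*(n + 3)*(n^2 + n) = n*(n - 1)*(n + 1)*(n + 2)*(n + 3)*(n + 1)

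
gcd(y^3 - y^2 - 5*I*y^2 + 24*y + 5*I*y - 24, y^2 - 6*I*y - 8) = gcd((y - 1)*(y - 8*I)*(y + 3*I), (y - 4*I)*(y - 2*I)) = 1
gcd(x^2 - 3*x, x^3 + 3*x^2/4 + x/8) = x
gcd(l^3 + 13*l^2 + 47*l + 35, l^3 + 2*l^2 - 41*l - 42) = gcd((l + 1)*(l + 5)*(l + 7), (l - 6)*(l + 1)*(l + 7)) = l^2 + 8*l + 7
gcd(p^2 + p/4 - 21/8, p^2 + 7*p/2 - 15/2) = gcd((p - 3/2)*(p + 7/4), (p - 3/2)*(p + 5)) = p - 3/2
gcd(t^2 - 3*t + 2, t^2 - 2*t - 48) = 1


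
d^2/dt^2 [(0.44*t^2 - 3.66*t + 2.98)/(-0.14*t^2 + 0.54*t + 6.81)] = (1.38777878078145e-17*t^4 + 0.076944*t^3 - 2.867424*t^2 + 22.288392*t - 75.149736)/(0.002744*t^6 - 0.031752*t^5 - 0.277956*t^4 + 2.931552*t^3 + 13.520574*t^2 - 75.129282*t - 315.821241)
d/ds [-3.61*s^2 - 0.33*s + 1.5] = -7.22*s - 0.33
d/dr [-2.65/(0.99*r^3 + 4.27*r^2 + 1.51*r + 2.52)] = (7.8705*r^2 + 22.631*r + 4.0015)/(0.99*r^3 + 4.27*r^2 + 1.51*r + 2.52)^2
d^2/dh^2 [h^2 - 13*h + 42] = 2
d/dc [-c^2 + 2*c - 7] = 2 - 2*c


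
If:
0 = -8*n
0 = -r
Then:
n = 0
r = 0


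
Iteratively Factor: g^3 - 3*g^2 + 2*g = (g)*(g^2 - 3*g + 2) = g*(g - 2)*(g - 1)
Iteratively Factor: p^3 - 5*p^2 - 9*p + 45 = (p - 5)*(p^2 - 9) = (p - 5)*(p + 3)*(p - 3)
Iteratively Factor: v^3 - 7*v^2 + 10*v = (v - 5)*(v^2 - 2*v) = v*(v - 5)*(v - 2)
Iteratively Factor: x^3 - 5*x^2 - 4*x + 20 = (x - 2)*(x^2 - 3*x - 10) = (x - 2)*(x + 2)*(x - 5)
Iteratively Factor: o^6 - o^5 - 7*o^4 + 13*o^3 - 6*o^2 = (o - 1)*(o^5 - 7*o^3 + 6*o^2) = o*(o - 1)*(o^4 - 7*o^2 + 6*o) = o*(o - 1)^2*(o^3 + o^2 - 6*o) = o*(o - 2)*(o - 1)^2*(o^2 + 3*o) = o*(o - 2)*(o - 1)^2*(o + 3)*(o)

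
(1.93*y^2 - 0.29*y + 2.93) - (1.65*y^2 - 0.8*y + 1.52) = 0.28*y^2 + 0.51*y + 1.41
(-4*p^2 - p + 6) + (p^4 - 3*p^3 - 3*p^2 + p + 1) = p^4 - 3*p^3 - 7*p^2 + 7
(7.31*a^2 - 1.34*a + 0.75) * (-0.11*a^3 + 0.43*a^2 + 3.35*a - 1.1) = -0.8041*a^5 + 3.2907*a^4 + 23.8298*a^3 - 12.2075*a^2 + 3.9865*a - 0.825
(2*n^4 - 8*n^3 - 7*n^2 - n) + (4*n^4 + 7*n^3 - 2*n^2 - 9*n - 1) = 6*n^4 - n^3 - 9*n^2 - 10*n - 1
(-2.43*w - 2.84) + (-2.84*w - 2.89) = -5.27*w - 5.73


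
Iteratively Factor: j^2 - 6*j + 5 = (j - 5)*(j - 1)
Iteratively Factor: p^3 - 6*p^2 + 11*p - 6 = (p - 2)*(p^2 - 4*p + 3) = (p - 3)*(p - 2)*(p - 1)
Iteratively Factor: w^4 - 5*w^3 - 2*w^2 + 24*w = (w)*(w^3 - 5*w^2 - 2*w + 24) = w*(w + 2)*(w^2 - 7*w + 12) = w*(w - 4)*(w + 2)*(w - 3)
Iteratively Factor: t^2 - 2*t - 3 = (t + 1)*(t - 3)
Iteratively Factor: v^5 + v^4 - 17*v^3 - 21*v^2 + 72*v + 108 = (v + 2)*(v^4 - v^3 - 15*v^2 + 9*v + 54) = (v - 3)*(v + 2)*(v^3 + 2*v^2 - 9*v - 18) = (v - 3)*(v + 2)^2*(v^2 - 9) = (v - 3)^2*(v + 2)^2*(v + 3)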